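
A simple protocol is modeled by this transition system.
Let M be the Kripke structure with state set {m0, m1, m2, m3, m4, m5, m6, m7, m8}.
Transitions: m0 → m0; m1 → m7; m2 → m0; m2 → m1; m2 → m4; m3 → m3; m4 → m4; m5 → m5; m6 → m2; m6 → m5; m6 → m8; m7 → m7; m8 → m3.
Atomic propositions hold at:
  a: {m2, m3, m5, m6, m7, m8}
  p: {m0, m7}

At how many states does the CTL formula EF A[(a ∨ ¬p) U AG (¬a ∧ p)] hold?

3

Sat(¬p) = {m1, m2, m3, m4, m5, m6, m8}
Sat(a ∨ ¬p) = {m1, m2, m3, m4, m5, m6, m7, m8}
Sat(¬a) = {m0, m1, m4}
Sat(¬a ∧ p) = {m0}
AG (¬a ∧ p): greatest fixpoint, start Z0 = {m0}, keep only states in Sat with every successor in Z. Already a fixed point.
Sat(AG (¬a ∧ p)) = {m0}
A[(a ∨ ¬p) U AG (¬a ∧ p)]: least fixpoint, start Z0 = Sat(AG (¬a ∧ p)) = {m0}, add states in Sat(a ∨ ¬p) with every successor in Z. Already a fixed point.
Sat(A[(a ∨ ¬p) U AG (¬a ∧ p)]) = {m0}
EF A[(a ∨ ¬p) U AG (¬a ∧ p)]: least fixpoint, start Z0 = {m0}, add states with some successor in Z. Z1 = {m0, m2}; Z2 = {m0, m2, m6}; fixed.
Sat(EF A[(a ∨ ¬p) U AG (¬a ∧ p)]) = {m0, m2, m6}
|Sat(EF A[(a ∨ ¬p) U AG (¬a ∧ p)])| = |{m0, m2, m6}| = 3.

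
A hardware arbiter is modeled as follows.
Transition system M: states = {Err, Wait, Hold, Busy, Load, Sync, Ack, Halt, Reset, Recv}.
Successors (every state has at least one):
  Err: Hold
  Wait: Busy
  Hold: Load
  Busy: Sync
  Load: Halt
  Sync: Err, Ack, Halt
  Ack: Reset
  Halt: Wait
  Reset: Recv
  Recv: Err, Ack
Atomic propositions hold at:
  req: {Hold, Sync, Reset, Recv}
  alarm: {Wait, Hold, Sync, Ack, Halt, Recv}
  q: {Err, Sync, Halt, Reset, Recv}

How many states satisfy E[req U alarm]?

7

E[req U alarm]: least fixpoint, start Z0 = Sat(alarm) = {Wait, Hold, Sync, Ack, Halt, Recv}, add states in Sat(req) with some successor in Z. Z1 = {Wait, Hold, Sync, Ack, Halt, Reset, Recv}; fixed.
Sat(E[req U alarm]) = {Wait, Hold, Sync, Ack, Halt, Reset, Recv}
|Sat(E[req U alarm])| = |{Wait, Hold, Sync, Ack, Halt, Reset, Recv}| = 7.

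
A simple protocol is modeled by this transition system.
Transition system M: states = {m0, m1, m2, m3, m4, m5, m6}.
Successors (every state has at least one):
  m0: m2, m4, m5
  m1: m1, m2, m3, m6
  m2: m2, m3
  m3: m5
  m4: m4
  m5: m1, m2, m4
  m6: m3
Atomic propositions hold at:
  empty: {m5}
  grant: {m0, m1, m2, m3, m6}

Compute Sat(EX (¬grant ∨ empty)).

{m0, m3, m4, m5}

Sat(¬grant) = {m4, m5}
Sat(¬grant ∨ empty) = {m4, m5}
Sat(EX (¬grant ∨ empty)) = {s : some successor in {m4, m5}} = {m0, m3, m4, m5}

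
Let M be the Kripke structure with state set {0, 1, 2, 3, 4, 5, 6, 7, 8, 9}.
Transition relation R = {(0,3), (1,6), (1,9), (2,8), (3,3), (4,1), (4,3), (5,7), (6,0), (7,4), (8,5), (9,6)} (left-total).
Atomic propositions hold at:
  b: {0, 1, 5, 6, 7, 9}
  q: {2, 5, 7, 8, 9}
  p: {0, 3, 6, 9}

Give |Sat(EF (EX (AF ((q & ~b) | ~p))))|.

5

Sat(~b) = {2, 3, 4, 8}
Sat(q & ~b) = {2, 8}
Sat(~p) = {1, 2, 4, 5, 7, 8}
Sat((q & ~b) | ~p) = {1, 2, 4, 5, 7, 8}
AF ((q & ~b) | ~p): least fixpoint, start Z0 = {1, 2, 4, 5, 7, 8}, add states with every successor in Z. Already a fixed point.
Sat(AF ((q & ~b) | ~p)) = {1, 2, 4, 5, 7, 8}
Sat(EX (AF ((q & ~b) | ~p))) = {s : some successor in {1, 2, 4, 5, 7, 8}} = {2, 4, 5, 7, 8}
EF (EX (AF ((q & ~b) | ~p))): least fixpoint, start Z0 = {2, 4, 5, 7, 8}, add states with some successor in Z. Already a fixed point.
Sat(EF (EX (AF ((q & ~b) | ~p)))) = {2, 4, 5, 7, 8}
|Sat(EF (EX (AF ((q & ~b) | ~p))))| = |{2, 4, 5, 7, 8}| = 5.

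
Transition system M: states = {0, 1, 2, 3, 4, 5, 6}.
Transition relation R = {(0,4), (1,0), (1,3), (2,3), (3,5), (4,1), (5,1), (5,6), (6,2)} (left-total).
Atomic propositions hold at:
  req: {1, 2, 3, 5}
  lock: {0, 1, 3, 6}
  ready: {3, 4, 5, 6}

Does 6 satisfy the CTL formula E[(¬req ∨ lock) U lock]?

Yes

Sat(¬req) = {0, 4, 6}
Sat(¬req ∨ lock) = {0, 1, 3, 4, 6}
E[(¬req ∨ lock) U lock]: least fixpoint, start Z0 = Sat(lock) = {0, 1, 3, 6}, add states in Sat(¬req ∨ lock) with some successor in Z. Z1 = {0, 1, 3, 4, 6}; fixed.
Sat(E[(¬req ∨ lock) U lock]) = {0, 1, 3, 4, 6}
6 ∈ Sat(E[(¬req ∨ lock) U lock]) = {0, 1, 3, 4, 6}, so the formula holds at 6.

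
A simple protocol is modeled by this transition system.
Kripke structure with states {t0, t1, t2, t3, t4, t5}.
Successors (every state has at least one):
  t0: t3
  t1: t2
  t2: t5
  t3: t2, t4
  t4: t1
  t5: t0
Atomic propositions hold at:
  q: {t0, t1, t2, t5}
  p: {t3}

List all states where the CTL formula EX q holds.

{t1, t2, t3, t4, t5}

Sat(EX q) = {s : some successor in {t0, t1, t2, t5}} = {t1, t2, t3, t4, t5}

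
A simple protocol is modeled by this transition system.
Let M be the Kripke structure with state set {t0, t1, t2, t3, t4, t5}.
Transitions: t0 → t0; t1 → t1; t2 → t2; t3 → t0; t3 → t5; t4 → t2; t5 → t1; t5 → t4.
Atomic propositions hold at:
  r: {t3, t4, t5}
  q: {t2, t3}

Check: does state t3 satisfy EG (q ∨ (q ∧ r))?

No

Sat(q ∧ r) = {t3}
Sat(q ∨ (q ∧ r)) = {t2, t3}
EG (q ∨ (q ∧ r)): greatest fixpoint, start Z0 = {t2, t3}, keep only states in Sat with some successor in Z. Z1 = {t2}; fixed.
Sat(EG (q ∨ (q ∧ r))) = {t2}
t3 ∉ Sat(EG (q ∨ (q ∧ r))) = {t2}, so the formula does not hold at t3.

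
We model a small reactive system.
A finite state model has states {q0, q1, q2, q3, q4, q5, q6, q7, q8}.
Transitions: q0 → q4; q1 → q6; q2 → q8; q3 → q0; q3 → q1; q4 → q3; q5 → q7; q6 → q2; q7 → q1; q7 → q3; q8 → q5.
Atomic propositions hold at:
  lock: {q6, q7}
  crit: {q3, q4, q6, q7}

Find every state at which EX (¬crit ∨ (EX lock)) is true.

Sat(¬crit) = {q0, q1, q2, q5, q8}
Sat(EX lock) = {s : some successor in {q6, q7}} = {q1, q5}
Sat(¬crit ∨ (EX lock)) = {q0, q1, q2, q5, q8}
Sat(EX (¬crit ∨ (EX lock))) = {s : some successor in {q0, q1, q2, q5, q8}} = {q2, q3, q6, q7, q8}

{q2, q3, q6, q7, q8}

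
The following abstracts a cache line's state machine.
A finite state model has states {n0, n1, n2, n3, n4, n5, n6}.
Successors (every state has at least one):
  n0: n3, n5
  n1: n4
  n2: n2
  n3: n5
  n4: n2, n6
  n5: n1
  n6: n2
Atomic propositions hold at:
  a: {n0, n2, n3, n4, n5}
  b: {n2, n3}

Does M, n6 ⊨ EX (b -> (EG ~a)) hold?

No

Sat(~a) = {n1, n6}
EG ~a: greatest fixpoint, start Z0 = {n1, n6}, keep only states in Sat with some successor in Z. Z1 = ∅; fixed.
Sat(EG ~a) = ∅
Sat(b -> (EG ~a)) = {n0, n1, n4, n5, n6}
Sat(EX (b -> (EG ~a))) = {s : some successor in {n0, n1, n4, n5, n6}} = {n0, n1, n3, n4, n5}
n6 ∉ Sat(EX (b -> (EG ~a))) = {n0, n1, n3, n4, n5}, so the formula does not hold at n6.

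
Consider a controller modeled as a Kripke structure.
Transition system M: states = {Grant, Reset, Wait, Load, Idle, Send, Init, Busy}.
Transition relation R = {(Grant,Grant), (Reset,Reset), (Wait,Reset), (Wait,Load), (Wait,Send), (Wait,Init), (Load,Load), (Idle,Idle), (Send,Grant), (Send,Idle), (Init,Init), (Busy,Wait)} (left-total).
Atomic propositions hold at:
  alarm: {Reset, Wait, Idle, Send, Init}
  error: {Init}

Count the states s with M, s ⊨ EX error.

Sat(EX error) = {s : some successor in {Init}} = {Wait, Init}
|Sat(EX error)| = |{Wait, Init}| = 2.

2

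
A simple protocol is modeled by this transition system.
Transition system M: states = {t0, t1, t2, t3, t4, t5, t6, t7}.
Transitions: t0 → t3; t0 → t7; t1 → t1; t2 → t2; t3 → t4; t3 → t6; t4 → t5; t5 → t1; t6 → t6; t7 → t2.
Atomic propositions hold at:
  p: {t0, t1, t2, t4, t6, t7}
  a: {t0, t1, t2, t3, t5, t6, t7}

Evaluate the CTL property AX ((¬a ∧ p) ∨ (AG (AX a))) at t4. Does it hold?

Yes

Sat(¬a) = {t4}
Sat(¬a ∧ p) = {t4}
Sat(AX a) = {s : every successor in {t0, t1, t2, t3, t5, t6, t7}} = {t0, t1, t2, t4, t5, t6, t7}
AG (AX a): greatest fixpoint, start Z0 = {t0, t1, t2, t4, t5, t6, t7}, keep only states in Sat with every successor in Z. Z1 = {t1, t2, t4, t5, t6, t7}; fixed.
Sat(AG (AX a)) = {t1, t2, t4, t5, t6, t7}
Sat((¬a ∧ p) ∨ (AG (AX a))) = {t1, t2, t4, t5, t6, t7}
Sat(AX ((¬a ∧ p) ∨ (AG (AX a)))) = {s : every successor in {t1, t2, t4, t5, t6, t7}} = {t1, t2, t3, t4, t5, t6, t7}
t4 ∈ Sat(AX ((¬a ∧ p) ∨ (AG (AX a)))) = {t1, t2, t3, t4, t5, t6, t7}, so the formula holds at t4.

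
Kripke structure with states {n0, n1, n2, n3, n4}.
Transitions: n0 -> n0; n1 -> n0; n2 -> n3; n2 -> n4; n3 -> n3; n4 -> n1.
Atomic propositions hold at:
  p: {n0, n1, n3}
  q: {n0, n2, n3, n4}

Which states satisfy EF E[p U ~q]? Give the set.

{n1, n2, n4}

Sat(~q) = {n1}
E[p U ~q]: least fixpoint, start Z0 = Sat(~q) = {n1}, add states in Sat(p) with some successor in Z. Already a fixed point.
Sat(E[p U ~q]) = {n1}
EF E[p U ~q]: least fixpoint, start Z0 = {n1}, add states with some successor in Z. Z1 = {n1, n4}; Z2 = {n1, n2, n4}; fixed.
Sat(EF E[p U ~q]) = {n1, n2, n4}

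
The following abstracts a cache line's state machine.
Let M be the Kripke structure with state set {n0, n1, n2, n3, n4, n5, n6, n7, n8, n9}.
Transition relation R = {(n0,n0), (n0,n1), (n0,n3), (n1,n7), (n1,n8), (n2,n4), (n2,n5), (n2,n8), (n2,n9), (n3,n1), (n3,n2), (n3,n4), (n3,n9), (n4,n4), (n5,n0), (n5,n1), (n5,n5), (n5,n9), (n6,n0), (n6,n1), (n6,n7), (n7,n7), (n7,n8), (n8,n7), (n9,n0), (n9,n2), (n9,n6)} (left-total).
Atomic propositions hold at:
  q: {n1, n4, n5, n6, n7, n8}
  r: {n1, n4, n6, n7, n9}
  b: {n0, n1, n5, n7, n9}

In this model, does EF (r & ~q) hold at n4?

Sat(~q) = {n0, n2, n3, n9}
Sat(r & ~q) = {n9}
EF (r & ~q): least fixpoint, start Z0 = {n9}, add states with some successor in Z. Z1 = {n2, n3, n5, n9}; Z2 = {n0, n2, n3, n5, n9}; Z3 = {n0, n2, n3, n5, n6, n9}; fixed.
Sat(EF (r & ~q)) = {n0, n2, n3, n5, n6, n9}
n4 ∉ Sat(EF (r & ~q)) = {n0, n2, n3, n5, n6, n9}, so the formula does not hold at n4.

No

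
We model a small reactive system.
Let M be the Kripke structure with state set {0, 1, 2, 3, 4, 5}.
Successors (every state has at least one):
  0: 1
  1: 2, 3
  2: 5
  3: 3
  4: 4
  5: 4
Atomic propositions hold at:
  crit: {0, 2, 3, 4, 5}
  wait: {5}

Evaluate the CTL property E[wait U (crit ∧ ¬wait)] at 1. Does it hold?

Sat(¬wait) = {0, 1, 2, 3, 4}
Sat(crit ∧ ¬wait) = {0, 2, 3, 4}
E[wait U (crit ∧ ¬wait)]: least fixpoint, start Z0 = Sat((crit ∧ ¬wait)) = {0, 2, 3, 4}, add states in Sat(wait) with some successor in Z. Z1 = {0, 2, 3, 4, 5}; fixed.
Sat(E[wait U (crit ∧ ¬wait)]) = {0, 2, 3, 4, 5}
1 ∉ Sat(E[wait U (crit ∧ ¬wait)]) = {0, 2, 3, 4, 5}, so the formula does not hold at 1.

No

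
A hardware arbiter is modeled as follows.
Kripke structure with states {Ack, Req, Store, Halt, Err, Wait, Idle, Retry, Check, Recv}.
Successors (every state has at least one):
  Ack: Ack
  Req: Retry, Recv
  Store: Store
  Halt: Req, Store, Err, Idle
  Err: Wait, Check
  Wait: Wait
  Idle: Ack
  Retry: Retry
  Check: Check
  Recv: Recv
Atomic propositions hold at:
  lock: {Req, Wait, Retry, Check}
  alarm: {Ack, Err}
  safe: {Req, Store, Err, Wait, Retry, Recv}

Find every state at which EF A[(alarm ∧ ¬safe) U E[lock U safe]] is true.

Sat(¬safe) = {Ack, Halt, Idle, Check}
Sat(alarm ∧ ¬safe) = {Ack}
E[lock U safe]: least fixpoint, start Z0 = Sat(safe) = {Req, Store, Err, Wait, Retry, Recv}, add states in Sat(lock) with some successor in Z. Already a fixed point.
Sat(E[lock U safe]) = {Req, Store, Err, Wait, Retry, Recv}
A[(alarm ∧ ¬safe) U E[lock U safe]]: least fixpoint, start Z0 = Sat(E[lock U safe]) = {Req, Store, Err, Wait, Retry, Recv}, add states in Sat(alarm ∧ ¬safe) with every successor in Z. Already a fixed point.
Sat(A[(alarm ∧ ¬safe) U E[lock U safe]]) = {Req, Store, Err, Wait, Retry, Recv}
EF A[(alarm ∧ ¬safe) U E[lock U safe]]: least fixpoint, start Z0 = {Req, Store, Err, Wait, Retry, Recv}, add states with some successor in Z. Z1 = {Req, Store, Halt, Err, Wait, Retry, Recv}; fixed.
Sat(EF A[(alarm ∧ ¬safe) U E[lock U safe]]) = {Req, Store, Halt, Err, Wait, Retry, Recv}

{Req, Store, Halt, Err, Wait, Retry, Recv}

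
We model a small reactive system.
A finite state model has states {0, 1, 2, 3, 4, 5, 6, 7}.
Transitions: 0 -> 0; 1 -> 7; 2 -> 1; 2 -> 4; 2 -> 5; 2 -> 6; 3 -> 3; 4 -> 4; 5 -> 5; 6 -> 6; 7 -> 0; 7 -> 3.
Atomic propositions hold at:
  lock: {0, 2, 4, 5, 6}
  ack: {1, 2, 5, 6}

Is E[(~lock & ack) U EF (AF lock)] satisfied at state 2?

Sat(~lock) = {1, 3, 7}
Sat(~lock & ack) = {1}
AF lock: least fixpoint, start Z0 = {0, 2, 4, 5, 6}, add states with every successor in Z. Already a fixed point.
Sat(AF lock) = {0, 2, 4, 5, 6}
EF (AF lock): least fixpoint, start Z0 = {0, 2, 4, 5, 6}, add states with some successor in Z. Z1 = {0, 2, 4, 5, 6, 7}; Z2 = {0, 1, 2, 4, 5, 6, 7}; fixed.
Sat(EF (AF lock)) = {0, 1, 2, 4, 5, 6, 7}
E[(~lock & ack) U EF (AF lock)]: least fixpoint, start Z0 = Sat(EF (AF lock)) = {0, 1, 2, 4, 5, 6, 7}, add states in Sat(~lock & ack) with some successor in Z. Already a fixed point.
Sat(E[(~lock & ack) U EF (AF lock)]) = {0, 1, 2, 4, 5, 6, 7}
2 ∈ Sat(E[(~lock & ack) U EF (AF lock)]) = {0, 1, 2, 4, 5, 6, 7}, so the formula holds at 2.

Yes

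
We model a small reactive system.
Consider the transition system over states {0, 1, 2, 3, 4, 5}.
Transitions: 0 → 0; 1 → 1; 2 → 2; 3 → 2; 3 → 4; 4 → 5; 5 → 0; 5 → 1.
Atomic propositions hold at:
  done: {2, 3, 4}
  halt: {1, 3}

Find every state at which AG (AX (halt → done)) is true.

Sat(halt → done) = {0, 2, 3, 4, 5}
Sat(AX (halt → done)) = {s : every successor in {0, 2, 3, 4, 5}} = {0, 2, 3, 4}
AG (AX (halt → done)): greatest fixpoint, start Z0 = {0, 2, 3, 4}, keep only states in Sat with every successor in Z. Z1 = {0, 2, 3}; Z2 = {0, 2}; fixed.
Sat(AG (AX (halt → done))) = {0, 2}

{0, 2}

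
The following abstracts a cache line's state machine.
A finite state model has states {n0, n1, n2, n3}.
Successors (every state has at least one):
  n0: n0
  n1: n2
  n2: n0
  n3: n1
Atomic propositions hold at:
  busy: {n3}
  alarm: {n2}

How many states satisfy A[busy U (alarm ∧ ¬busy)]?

1

Sat(¬busy) = {n0, n1, n2}
Sat(alarm ∧ ¬busy) = {n2}
A[busy U (alarm ∧ ¬busy)]: least fixpoint, start Z0 = Sat((alarm ∧ ¬busy)) = {n2}, add states in Sat(busy) with every successor in Z. Already a fixed point.
Sat(A[busy U (alarm ∧ ¬busy)]) = {n2}
|Sat(A[busy U (alarm ∧ ¬busy)])| = |{n2}| = 1.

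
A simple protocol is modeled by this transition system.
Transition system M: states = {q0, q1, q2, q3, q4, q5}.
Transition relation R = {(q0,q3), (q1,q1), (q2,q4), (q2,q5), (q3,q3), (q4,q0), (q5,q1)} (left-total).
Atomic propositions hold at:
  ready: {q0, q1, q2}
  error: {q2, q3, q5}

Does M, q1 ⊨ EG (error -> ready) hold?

Sat(error -> ready) = {q0, q1, q2, q4}
EG (error -> ready): greatest fixpoint, start Z0 = {q0, q1, q2, q4}, keep only states in Sat with some successor in Z. Z1 = {q1, q2, q4}; Z2 = {q1, q2}; Z3 = {q1}; fixed.
Sat(EG (error -> ready)) = {q1}
q1 ∈ Sat(EG (error -> ready)) = {q1}, so the formula holds at q1.

Yes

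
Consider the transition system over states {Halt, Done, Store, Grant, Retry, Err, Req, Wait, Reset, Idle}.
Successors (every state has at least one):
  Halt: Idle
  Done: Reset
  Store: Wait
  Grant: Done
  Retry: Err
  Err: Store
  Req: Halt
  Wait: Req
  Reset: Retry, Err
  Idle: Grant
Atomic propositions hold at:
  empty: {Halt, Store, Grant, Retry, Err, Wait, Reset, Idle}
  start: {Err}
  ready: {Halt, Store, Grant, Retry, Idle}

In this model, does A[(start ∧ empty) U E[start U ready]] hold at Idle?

Sat(start ∧ empty) = {Err}
E[start U ready]: least fixpoint, start Z0 = Sat(ready) = {Halt, Store, Grant, Retry, Idle}, add states in Sat(start) with some successor in Z. Z1 = {Halt, Store, Grant, Retry, Err, Idle}; fixed.
Sat(E[start U ready]) = {Halt, Store, Grant, Retry, Err, Idle}
A[(start ∧ empty) U E[start U ready]]: least fixpoint, start Z0 = Sat(E[start U ready]) = {Halt, Store, Grant, Retry, Err, Idle}, add states in Sat(start ∧ empty) with every successor in Z. Already a fixed point.
Sat(A[(start ∧ empty) U E[start U ready]]) = {Halt, Store, Grant, Retry, Err, Idle}
Idle ∈ Sat(A[(start ∧ empty) U E[start U ready]]) = {Halt, Store, Grant, Retry, Err, Idle}, so the formula holds at Idle.

Yes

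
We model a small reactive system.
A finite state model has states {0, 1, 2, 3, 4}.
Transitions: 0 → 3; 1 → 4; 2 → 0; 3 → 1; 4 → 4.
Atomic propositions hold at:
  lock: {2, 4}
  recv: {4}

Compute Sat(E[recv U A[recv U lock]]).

{2, 4}

A[recv U lock]: least fixpoint, start Z0 = Sat(lock) = {2, 4}, add states in Sat(recv) with every successor in Z. Already a fixed point.
Sat(A[recv U lock]) = {2, 4}
E[recv U A[recv U lock]]: least fixpoint, start Z0 = Sat(A[recv U lock]) = {2, 4}, add states in Sat(recv) with some successor in Z. Already a fixed point.
Sat(E[recv U A[recv U lock]]) = {2, 4}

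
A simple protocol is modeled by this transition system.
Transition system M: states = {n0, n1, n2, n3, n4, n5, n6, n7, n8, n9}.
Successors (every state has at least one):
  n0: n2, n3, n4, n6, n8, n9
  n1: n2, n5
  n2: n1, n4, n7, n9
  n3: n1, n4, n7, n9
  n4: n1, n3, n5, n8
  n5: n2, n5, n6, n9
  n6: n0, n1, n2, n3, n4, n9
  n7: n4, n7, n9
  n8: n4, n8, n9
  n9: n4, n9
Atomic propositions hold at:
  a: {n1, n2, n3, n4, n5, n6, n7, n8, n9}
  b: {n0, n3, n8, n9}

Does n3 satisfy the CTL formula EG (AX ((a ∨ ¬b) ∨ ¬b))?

Sat(¬b) = {n1, n2, n4, n5, n6, n7}
Sat(a ∨ ¬b) = {n1, n2, n3, n4, n5, n6, n7, n8, n9}
Sat((a ∨ ¬b) ∨ ¬b) = {n1, n2, n3, n4, n5, n6, n7, n8, n9}
Sat(AX ((a ∨ ¬b) ∨ ¬b)) = {s : every successor in {n1, n2, n3, n4, n5, n6, n7, n8, n9}} = {n0, n1, n2, n3, n4, n5, n7, n8, n9}
EG (AX ((a ∨ ¬b) ∨ ¬b)): greatest fixpoint, start Z0 = {n0, n1, n2, n3, n4, n5, n7, n8, n9}, keep only states in Sat with some successor in Z. Already a fixed point.
Sat(EG (AX ((a ∨ ¬b) ∨ ¬b))) = {n0, n1, n2, n3, n4, n5, n7, n8, n9}
n3 ∈ Sat(EG (AX ((a ∨ ¬b) ∨ ¬b))) = {n0, n1, n2, n3, n4, n5, n7, n8, n9}, so the formula holds at n3.

Yes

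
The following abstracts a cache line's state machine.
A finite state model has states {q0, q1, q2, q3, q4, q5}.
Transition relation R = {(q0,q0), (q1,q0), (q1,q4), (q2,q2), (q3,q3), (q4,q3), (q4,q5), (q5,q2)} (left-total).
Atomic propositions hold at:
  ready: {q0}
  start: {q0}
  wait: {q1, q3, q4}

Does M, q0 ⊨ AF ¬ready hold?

No

Sat(¬ready) = {q1, q2, q3, q4, q5}
AF ¬ready: least fixpoint, start Z0 = {q1, q2, q3, q4, q5}, add states with every successor in Z. Already a fixed point.
Sat(AF ¬ready) = {q1, q2, q3, q4, q5}
q0 ∉ Sat(AF ¬ready) = {q1, q2, q3, q4, q5}, so the formula does not hold at q0.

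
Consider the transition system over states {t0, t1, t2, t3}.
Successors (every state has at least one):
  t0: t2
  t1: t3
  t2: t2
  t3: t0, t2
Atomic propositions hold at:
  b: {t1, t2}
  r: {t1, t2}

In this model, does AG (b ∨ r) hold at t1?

No

Sat(b ∨ r) = {t1, t2}
AG (b ∨ r): greatest fixpoint, start Z0 = {t1, t2}, keep only states in Sat with every successor in Z. Z1 = {t2}; fixed.
Sat(AG (b ∨ r)) = {t2}
t1 ∉ Sat(AG (b ∨ r)) = {t2}, so the formula does not hold at t1.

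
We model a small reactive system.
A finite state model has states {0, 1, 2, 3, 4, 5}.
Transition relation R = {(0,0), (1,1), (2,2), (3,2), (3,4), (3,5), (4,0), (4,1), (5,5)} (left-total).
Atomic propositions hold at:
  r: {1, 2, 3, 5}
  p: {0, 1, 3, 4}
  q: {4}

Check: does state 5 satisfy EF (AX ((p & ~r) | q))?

No

Sat(~r) = {0, 4}
Sat(p & ~r) = {0, 4}
Sat((p & ~r) | q) = {0, 4}
Sat(AX ((p & ~r) | q)) = {s : every successor in {0, 4}} = {0}
EF (AX ((p & ~r) | q)): least fixpoint, start Z0 = {0}, add states with some successor in Z. Z1 = {0, 4}; Z2 = {0, 3, 4}; fixed.
Sat(EF (AX ((p & ~r) | q))) = {0, 3, 4}
5 ∉ Sat(EF (AX ((p & ~r) | q))) = {0, 3, 4}, so the formula does not hold at 5.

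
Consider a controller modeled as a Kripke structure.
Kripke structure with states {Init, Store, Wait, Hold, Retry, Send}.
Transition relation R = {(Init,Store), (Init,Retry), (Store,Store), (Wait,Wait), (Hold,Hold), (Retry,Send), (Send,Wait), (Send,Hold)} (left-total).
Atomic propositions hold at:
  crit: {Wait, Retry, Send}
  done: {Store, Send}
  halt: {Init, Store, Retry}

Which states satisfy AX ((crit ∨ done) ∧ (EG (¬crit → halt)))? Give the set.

{Init, Store, Wait, Retry}

Sat(crit ∨ done) = {Store, Wait, Retry, Send}
Sat(¬crit) = {Init, Store, Hold}
Sat(¬crit → halt) = {Init, Store, Wait, Retry, Send}
EG (¬crit → halt): greatest fixpoint, start Z0 = {Init, Store, Wait, Retry, Send}, keep only states in Sat with some successor in Z. Already a fixed point.
Sat(EG (¬crit → halt)) = {Init, Store, Wait, Retry, Send}
Sat((crit ∨ done) ∧ (EG (¬crit → halt))) = {Store, Wait, Retry, Send}
Sat(AX ((crit ∨ done) ∧ (EG (¬crit → halt)))) = {s : every successor in {Store, Wait, Retry, Send}} = {Init, Store, Wait, Retry}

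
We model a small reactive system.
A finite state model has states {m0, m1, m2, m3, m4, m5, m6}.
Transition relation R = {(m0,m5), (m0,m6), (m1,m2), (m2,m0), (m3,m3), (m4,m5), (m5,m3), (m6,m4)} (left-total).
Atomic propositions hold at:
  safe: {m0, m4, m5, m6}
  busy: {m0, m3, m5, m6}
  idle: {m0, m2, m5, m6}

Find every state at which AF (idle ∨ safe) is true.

Sat(idle ∨ safe) = {m0, m2, m4, m5, m6}
AF (idle ∨ safe): least fixpoint, start Z0 = {m0, m2, m4, m5, m6}, add states with every successor in Z. Z1 = {m0, m1, m2, m4, m5, m6}; fixed.
Sat(AF (idle ∨ safe)) = {m0, m1, m2, m4, m5, m6}

{m0, m1, m2, m4, m5, m6}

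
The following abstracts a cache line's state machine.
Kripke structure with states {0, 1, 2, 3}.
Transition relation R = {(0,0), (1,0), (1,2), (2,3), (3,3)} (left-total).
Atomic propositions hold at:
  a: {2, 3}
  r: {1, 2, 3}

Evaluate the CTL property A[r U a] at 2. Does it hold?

A[r U a]: least fixpoint, start Z0 = Sat(a) = {2, 3}, add states in Sat(r) with every successor in Z. Already a fixed point.
Sat(A[r U a]) = {2, 3}
2 ∈ Sat(A[r U a]) = {2, 3}, so the formula holds at 2.

Yes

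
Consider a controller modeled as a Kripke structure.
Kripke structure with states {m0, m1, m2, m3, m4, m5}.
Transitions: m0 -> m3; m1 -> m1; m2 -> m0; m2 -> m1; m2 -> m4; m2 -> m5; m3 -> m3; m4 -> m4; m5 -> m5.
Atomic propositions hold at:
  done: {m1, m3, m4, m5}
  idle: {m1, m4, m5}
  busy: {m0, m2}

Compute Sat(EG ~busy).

{m1, m3, m4, m5}

Sat(~busy) = {m1, m3, m4, m5}
EG ~busy: greatest fixpoint, start Z0 = {m1, m3, m4, m5}, keep only states in Sat with some successor in Z. Already a fixed point.
Sat(EG ~busy) = {m1, m3, m4, m5}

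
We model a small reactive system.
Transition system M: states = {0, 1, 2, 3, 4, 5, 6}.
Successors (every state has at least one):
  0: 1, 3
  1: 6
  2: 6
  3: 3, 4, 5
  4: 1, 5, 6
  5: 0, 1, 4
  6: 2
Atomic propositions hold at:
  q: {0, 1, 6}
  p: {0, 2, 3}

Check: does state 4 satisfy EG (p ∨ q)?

Sat(p ∨ q) = {0, 1, 2, 3, 6}
EG (p ∨ q): greatest fixpoint, start Z0 = {0, 1, 2, 3, 6}, keep only states in Sat with some successor in Z. Already a fixed point.
Sat(EG (p ∨ q)) = {0, 1, 2, 3, 6}
4 ∉ Sat(EG (p ∨ q)) = {0, 1, 2, 3, 6}, so the formula does not hold at 4.

No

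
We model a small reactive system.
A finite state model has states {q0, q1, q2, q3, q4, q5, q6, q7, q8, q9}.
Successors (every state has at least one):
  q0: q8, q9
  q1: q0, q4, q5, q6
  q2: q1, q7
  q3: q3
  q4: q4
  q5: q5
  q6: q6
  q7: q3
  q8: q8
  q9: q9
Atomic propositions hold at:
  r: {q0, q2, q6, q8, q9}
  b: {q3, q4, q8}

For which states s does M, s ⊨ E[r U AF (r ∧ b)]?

{q0, q8}

Sat(r ∧ b) = {q8}
AF (r ∧ b): least fixpoint, start Z0 = {q8}, add states with every successor in Z. Already a fixed point.
Sat(AF (r ∧ b)) = {q8}
E[r U AF (r ∧ b)]: least fixpoint, start Z0 = Sat(AF (r ∧ b)) = {q8}, add states in Sat(r) with some successor in Z. Z1 = {q0, q8}; fixed.
Sat(E[r U AF (r ∧ b)]) = {q0, q8}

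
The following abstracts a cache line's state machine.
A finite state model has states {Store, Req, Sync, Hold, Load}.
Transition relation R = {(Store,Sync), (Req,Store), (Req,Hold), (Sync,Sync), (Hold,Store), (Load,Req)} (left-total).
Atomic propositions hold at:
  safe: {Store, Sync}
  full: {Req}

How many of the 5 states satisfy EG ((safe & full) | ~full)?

Sat(safe & full) = ∅
Sat(~full) = {Store, Sync, Hold, Load}
Sat((safe & full) | ~full) = {Store, Sync, Hold, Load}
EG ((safe & full) | ~full): greatest fixpoint, start Z0 = {Store, Sync, Hold, Load}, keep only states in Sat with some successor in Z. Z1 = {Store, Sync, Hold}; fixed.
Sat(EG ((safe & full) | ~full)) = {Store, Sync, Hold}
|Sat(EG ((safe & full) | ~full))| = |{Store, Sync, Hold}| = 3.

3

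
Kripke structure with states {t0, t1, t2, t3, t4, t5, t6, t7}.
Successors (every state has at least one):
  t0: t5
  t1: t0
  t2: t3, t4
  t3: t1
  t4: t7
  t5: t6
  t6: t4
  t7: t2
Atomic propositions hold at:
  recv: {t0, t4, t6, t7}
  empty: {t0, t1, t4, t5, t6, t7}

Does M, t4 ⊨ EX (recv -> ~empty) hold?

Sat(~empty) = {t2, t3}
Sat(recv -> ~empty) = {t1, t2, t3, t5}
Sat(EX (recv -> ~empty)) = {s : some successor in {t1, t2, t3, t5}} = {t0, t2, t3, t7}
t4 ∉ Sat(EX (recv -> ~empty)) = {t0, t2, t3, t7}, so the formula does not hold at t4.

No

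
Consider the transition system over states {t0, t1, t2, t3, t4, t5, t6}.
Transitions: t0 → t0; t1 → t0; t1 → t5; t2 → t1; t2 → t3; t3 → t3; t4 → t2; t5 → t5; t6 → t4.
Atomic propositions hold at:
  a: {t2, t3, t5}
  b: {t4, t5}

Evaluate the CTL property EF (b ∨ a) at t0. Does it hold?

Sat(b ∨ a) = {t2, t3, t4, t5}
EF (b ∨ a): least fixpoint, start Z0 = {t2, t3, t4, t5}, add states with some successor in Z. Z1 = {t1, t2, t3, t4, t5, t6}; fixed.
Sat(EF (b ∨ a)) = {t1, t2, t3, t4, t5, t6}
t0 ∉ Sat(EF (b ∨ a)) = {t1, t2, t3, t4, t5, t6}, so the formula does not hold at t0.

No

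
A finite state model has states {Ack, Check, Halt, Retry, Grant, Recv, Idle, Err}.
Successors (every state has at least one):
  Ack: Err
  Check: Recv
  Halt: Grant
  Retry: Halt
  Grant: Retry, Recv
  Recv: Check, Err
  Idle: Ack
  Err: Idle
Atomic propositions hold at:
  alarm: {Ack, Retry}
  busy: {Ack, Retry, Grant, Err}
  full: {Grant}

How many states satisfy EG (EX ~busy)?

Sat(~busy) = {Check, Halt, Recv, Idle}
Sat(EX ~busy) = {s : some successor in {Check, Halt, Recv, Idle}} = {Check, Retry, Grant, Recv, Err}
EG (EX ~busy): greatest fixpoint, start Z0 = {Check, Retry, Grant, Recv, Err}, keep only states in Sat with some successor in Z. Z1 = {Check, Grant, Recv}; fixed.
Sat(EG (EX ~busy)) = {Check, Grant, Recv}
|Sat(EG (EX ~busy))| = |{Check, Grant, Recv}| = 3.

3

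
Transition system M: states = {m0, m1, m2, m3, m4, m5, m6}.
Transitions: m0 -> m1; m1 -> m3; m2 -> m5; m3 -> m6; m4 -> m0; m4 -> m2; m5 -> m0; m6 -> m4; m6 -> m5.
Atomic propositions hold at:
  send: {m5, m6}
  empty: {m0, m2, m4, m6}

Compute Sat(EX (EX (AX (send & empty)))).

{m0}

Sat(send & empty) = {m6}
Sat(AX (send & empty)) = {s : every successor in {m6}} = {m3}
Sat(EX (AX (send & empty))) = {s : some successor in {m3}} = {m1}
Sat(EX (EX (AX (send & empty)))) = {s : some successor in {m1}} = {m0}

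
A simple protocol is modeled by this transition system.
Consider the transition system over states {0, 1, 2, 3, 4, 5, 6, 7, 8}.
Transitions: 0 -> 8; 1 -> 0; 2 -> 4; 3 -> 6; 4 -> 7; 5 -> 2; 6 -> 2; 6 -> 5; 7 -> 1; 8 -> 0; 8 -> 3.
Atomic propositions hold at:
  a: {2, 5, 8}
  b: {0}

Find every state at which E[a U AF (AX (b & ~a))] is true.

Sat(~a) = {0, 1, 3, 4, 6, 7}
Sat(b & ~a) = {0}
Sat(AX (b & ~a)) = {s : every successor in {0}} = {1}
AF (AX (b & ~a)): least fixpoint, start Z0 = {1}, add states with every successor in Z. Z1 = {1, 7}; Z2 = {1, 4, 7}; Z3 = {1, 2, 4, 7}; Z4 = {1, 2, 4, 5, 7}; Z5 = {1, 2, 4, 5, 6, 7}; Z6 = {1, 2, 3, 4, 5, 6, 7}; fixed.
Sat(AF (AX (b & ~a))) = {1, 2, 3, 4, 5, 6, 7}
E[a U AF (AX (b & ~a))]: least fixpoint, start Z0 = Sat(AF (AX (b & ~a))) = {1, 2, 3, 4, 5, 6, 7}, add states in Sat(a) with some successor in Z. Z1 = {1, 2, 3, 4, 5, 6, 7, 8}; fixed.
Sat(E[a U AF (AX (b & ~a))]) = {1, 2, 3, 4, 5, 6, 7, 8}

{1, 2, 3, 4, 5, 6, 7, 8}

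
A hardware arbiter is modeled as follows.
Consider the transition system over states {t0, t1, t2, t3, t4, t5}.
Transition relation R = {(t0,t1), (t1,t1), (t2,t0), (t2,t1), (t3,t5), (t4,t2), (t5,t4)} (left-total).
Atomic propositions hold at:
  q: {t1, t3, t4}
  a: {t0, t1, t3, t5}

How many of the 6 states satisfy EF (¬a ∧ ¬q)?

4

Sat(¬a) = {t2, t4}
Sat(¬q) = {t0, t2, t5}
Sat(¬a ∧ ¬q) = {t2}
EF (¬a ∧ ¬q): least fixpoint, start Z0 = {t2}, add states with some successor in Z. Z1 = {t2, t4}; Z2 = {t2, t4, t5}; Z3 = {t2, t3, t4, t5}; fixed.
Sat(EF (¬a ∧ ¬q)) = {t2, t3, t4, t5}
|Sat(EF (¬a ∧ ¬q))| = |{t2, t3, t4, t5}| = 4.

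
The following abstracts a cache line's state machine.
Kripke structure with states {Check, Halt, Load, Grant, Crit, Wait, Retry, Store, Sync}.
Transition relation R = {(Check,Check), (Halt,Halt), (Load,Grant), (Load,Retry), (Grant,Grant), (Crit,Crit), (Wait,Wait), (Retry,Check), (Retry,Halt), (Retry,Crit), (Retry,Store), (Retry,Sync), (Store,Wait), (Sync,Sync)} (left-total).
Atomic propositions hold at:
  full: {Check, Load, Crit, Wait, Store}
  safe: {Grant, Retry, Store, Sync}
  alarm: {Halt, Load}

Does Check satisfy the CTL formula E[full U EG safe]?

No

EG safe: greatest fixpoint, start Z0 = {Grant, Retry, Store, Sync}, keep only states in Sat with some successor in Z. Z1 = {Grant, Retry, Sync}; fixed.
Sat(EG safe) = {Grant, Retry, Sync}
E[full U EG safe]: least fixpoint, start Z0 = Sat(EG safe) = {Grant, Retry, Sync}, add states in Sat(full) with some successor in Z. Z1 = {Load, Grant, Retry, Sync}; fixed.
Sat(E[full U EG safe]) = {Load, Grant, Retry, Sync}
Check ∉ Sat(E[full U EG safe]) = {Load, Grant, Retry, Sync}, so the formula does not hold at Check.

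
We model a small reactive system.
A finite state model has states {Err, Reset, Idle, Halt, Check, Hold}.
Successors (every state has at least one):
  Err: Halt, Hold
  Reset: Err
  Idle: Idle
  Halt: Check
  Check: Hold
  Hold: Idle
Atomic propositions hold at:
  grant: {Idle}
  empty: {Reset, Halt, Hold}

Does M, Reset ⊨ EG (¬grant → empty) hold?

Sat(¬grant) = {Err, Reset, Halt, Check, Hold}
Sat(¬grant → empty) = {Reset, Idle, Halt, Hold}
EG (¬grant → empty): greatest fixpoint, start Z0 = {Reset, Idle, Halt, Hold}, keep only states in Sat with some successor in Z. Z1 = {Idle, Hold}; fixed.
Sat(EG (¬grant → empty)) = {Idle, Hold}
Reset ∉ Sat(EG (¬grant → empty)) = {Idle, Hold}, so the formula does not hold at Reset.

No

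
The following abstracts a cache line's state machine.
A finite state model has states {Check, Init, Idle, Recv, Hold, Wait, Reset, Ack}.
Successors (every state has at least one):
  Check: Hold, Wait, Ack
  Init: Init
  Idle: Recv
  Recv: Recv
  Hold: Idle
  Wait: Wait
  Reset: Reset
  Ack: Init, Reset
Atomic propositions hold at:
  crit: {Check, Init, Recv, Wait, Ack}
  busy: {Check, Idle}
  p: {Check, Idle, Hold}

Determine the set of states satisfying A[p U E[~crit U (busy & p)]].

{Check, Idle, Hold}

Sat(~crit) = {Idle, Hold, Reset}
Sat(busy & p) = {Check, Idle}
E[~crit U (busy & p)]: least fixpoint, start Z0 = Sat((busy & p)) = {Check, Idle}, add states in Sat(~crit) with some successor in Z. Z1 = {Check, Idle, Hold}; fixed.
Sat(E[~crit U (busy & p)]) = {Check, Idle, Hold}
A[p U E[~crit U (busy & p)]]: least fixpoint, start Z0 = Sat(E[~crit U (busy & p)]) = {Check, Idle, Hold}, add states in Sat(p) with every successor in Z. Already a fixed point.
Sat(A[p U E[~crit U (busy & p)]]) = {Check, Idle, Hold}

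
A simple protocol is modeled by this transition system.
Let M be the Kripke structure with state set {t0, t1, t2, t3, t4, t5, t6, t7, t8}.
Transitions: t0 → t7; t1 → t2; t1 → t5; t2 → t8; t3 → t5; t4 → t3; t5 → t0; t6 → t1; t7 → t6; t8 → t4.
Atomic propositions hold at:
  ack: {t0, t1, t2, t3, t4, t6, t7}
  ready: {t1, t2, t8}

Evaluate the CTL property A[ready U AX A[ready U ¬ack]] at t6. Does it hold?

Yes

Sat(¬ack) = {t5, t8}
A[ready U ¬ack]: least fixpoint, start Z0 = Sat(¬ack) = {t5, t8}, add states in Sat(ready) with every successor in Z. Z1 = {t2, t5, t8}; Z2 = {t1, t2, t5, t8}; fixed.
Sat(A[ready U ¬ack]) = {t1, t2, t5, t8}
Sat(AX A[ready U ¬ack]) = {s : every successor in {t1, t2, t5, t8}} = {t1, t2, t3, t6}
A[ready U AX A[ready U ¬ack]]: least fixpoint, start Z0 = Sat(AX A[ready U ¬ack]) = {t1, t2, t3, t6}, add states in Sat(ready) with every successor in Z. Already a fixed point.
Sat(A[ready U AX A[ready U ¬ack]]) = {t1, t2, t3, t6}
t6 ∈ Sat(A[ready U AX A[ready U ¬ack]]) = {t1, t2, t3, t6}, so the formula holds at t6.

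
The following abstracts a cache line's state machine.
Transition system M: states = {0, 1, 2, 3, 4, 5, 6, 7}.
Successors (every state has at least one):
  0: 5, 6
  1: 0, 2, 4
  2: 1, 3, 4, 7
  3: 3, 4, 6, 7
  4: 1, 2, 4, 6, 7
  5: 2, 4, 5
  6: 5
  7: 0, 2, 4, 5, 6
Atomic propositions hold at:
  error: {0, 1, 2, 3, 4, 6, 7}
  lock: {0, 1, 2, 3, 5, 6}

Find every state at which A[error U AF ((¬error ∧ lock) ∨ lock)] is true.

{0, 1, 2, 3, 5, 6}

Sat(¬error) = {5}
Sat(¬error ∧ lock) = {5}
Sat((¬error ∧ lock) ∨ lock) = {0, 1, 2, 3, 5, 6}
AF ((¬error ∧ lock) ∨ lock): least fixpoint, start Z0 = {0, 1, 2, 3, 5, 6}, add states with every successor in Z. Already a fixed point.
Sat(AF ((¬error ∧ lock) ∨ lock)) = {0, 1, 2, 3, 5, 6}
A[error U AF ((¬error ∧ lock) ∨ lock)]: least fixpoint, start Z0 = Sat(AF ((¬error ∧ lock) ∨ lock)) = {0, 1, 2, 3, 5, 6}, add states in Sat(error) with every successor in Z. Already a fixed point.
Sat(A[error U AF ((¬error ∧ lock) ∨ lock)]) = {0, 1, 2, 3, 5, 6}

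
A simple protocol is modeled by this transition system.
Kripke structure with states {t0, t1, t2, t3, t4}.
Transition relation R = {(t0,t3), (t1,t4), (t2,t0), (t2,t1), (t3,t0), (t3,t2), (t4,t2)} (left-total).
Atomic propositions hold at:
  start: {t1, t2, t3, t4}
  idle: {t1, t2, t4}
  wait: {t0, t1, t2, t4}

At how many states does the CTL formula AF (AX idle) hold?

Sat(AX idle) = {s : every successor in {t1, t2, t4}} = {t1, t4}
AF (AX idle): least fixpoint, start Z0 = {t1, t4}, add states with every successor in Z. Already a fixed point.
Sat(AF (AX idle)) = {t1, t4}
|Sat(AF (AX idle))| = |{t1, t4}| = 2.

2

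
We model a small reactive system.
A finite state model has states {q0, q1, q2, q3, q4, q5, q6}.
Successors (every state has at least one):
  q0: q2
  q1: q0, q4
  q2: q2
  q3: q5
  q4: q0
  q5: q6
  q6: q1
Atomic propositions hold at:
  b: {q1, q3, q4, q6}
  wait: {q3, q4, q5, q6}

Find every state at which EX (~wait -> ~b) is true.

{q0, q1, q2, q3, q4, q5}

Sat(~wait) = {q0, q1, q2}
Sat(~b) = {q0, q2, q5}
Sat(~wait -> ~b) = {q0, q2, q3, q4, q5, q6}
Sat(EX (~wait -> ~b)) = {s : some successor in {q0, q2, q3, q4, q5, q6}} = {q0, q1, q2, q3, q4, q5}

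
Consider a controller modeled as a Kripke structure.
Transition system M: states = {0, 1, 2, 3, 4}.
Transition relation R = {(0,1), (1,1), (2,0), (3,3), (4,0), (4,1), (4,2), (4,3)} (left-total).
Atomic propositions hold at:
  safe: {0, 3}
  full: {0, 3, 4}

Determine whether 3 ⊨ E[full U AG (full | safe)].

Sat(full | safe) = {0, 3, 4}
AG (full | safe): greatest fixpoint, start Z0 = {0, 3, 4}, keep only states in Sat with every successor in Z. Z1 = {3}; fixed.
Sat(AG (full | safe)) = {3}
E[full U AG (full | safe)]: least fixpoint, start Z0 = Sat(AG (full | safe)) = {3}, add states in Sat(full) with some successor in Z. Z1 = {3, 4}; fixed.
Sat(E[full U AG (full | safe)]) = {3, 4}
3 ∈ Sat(E[full U AG (full | safe)]) = {3, 4}, so the formula holds at 3.

Yes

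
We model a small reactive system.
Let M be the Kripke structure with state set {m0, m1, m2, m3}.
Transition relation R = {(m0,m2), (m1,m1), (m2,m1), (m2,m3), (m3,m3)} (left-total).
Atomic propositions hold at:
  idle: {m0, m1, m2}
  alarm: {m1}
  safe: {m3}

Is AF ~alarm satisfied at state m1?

No

Sat(~alarm) = {m0, m2, m3}
AF ~alarm: least fixpoint, start Z0 = {m0, m2, m3}, add states with every successor in Z. Already a fixed point.
Sat(AF ~alarm) = {m0, m2, m3}
m1 ∉ Sat(AF ~alarm) = {m0, m2, m3}, so the formula does not hold at m1.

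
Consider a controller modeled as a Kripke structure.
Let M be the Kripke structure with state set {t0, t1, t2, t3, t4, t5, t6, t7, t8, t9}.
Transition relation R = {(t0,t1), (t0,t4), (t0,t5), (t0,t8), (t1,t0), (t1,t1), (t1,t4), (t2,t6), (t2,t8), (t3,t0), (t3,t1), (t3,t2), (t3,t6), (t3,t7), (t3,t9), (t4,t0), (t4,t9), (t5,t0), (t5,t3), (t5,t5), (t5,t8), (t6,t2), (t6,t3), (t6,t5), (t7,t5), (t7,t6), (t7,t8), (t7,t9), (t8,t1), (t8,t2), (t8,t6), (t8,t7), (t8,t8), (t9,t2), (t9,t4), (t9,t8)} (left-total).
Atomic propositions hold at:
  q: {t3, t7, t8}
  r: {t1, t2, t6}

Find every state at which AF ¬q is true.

Sat(¬q) = {t0, t1, t2, t4, t5, t6, t9}
AF ¬q: least fixpoint, start Z0 = {t0, t1, t2, t4, t5, t6, t9}, add states with every successor in Z. Already a fixed point.
Sat(AF ¬q) = {t0, t1, t2, t4, t5, t6, t9}

{t0, t1, t2, t4, t5, t6, t9}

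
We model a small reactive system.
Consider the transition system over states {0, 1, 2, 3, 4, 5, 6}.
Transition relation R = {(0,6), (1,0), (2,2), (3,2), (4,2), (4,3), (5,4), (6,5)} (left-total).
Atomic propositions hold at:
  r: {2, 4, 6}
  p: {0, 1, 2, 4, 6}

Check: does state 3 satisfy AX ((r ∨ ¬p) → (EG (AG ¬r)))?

No

Sat(¬p) = {3, 5}
Sat(r ∨ ¬p) = {2, 3, 4, 5, 6}
Sat(¬r) = {0, 1, 3, 5}
AG ¬r: greatest fixpoint, start Z0 = {0, 1, 3, 5}, keep only states in Sat with every successor in Z. Z1 = {1}; Z2 = ∅; fixed.
Sat(AG ¬r) = ∅
EG (AG ¬r): greatest fixpoint, start Z0 = ∅, keep only states in Sat with some successor in Z. Already a fixed point.
Sat(EG (AG ¬r)) = ∅
Sat((r ∨ ¬p) → (EG (AG ¬r))) = {0, 1}
Sat(AX ((r ∨ ¬p) → (EG (AG ¬r)))) = {s : every successor in {0, 1}} = {1}
3 ∉ Sat(AX ((r ∨ ¬p) → (EG (AG ¬r)))) = {1}, so the formula does not hold at 3.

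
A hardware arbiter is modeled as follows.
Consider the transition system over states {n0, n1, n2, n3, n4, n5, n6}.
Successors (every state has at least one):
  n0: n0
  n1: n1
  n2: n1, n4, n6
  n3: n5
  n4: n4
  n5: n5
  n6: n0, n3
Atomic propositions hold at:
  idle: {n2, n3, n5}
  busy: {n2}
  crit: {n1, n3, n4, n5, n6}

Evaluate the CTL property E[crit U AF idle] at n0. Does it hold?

No

AF idle: least fixpoint, start Z0 = {n2, n3, n5}, add states with every successor in Z. Already a fixed point.
Sat(AF idle) = {n2, n3, n5}
E[crit U AF idle]: least fixpoint, start Z0 = Sat(AF idle) = {n2, n3, n5}, add states in Sat(crit) with some successor in Z. Z1 = {n2, n3, n5, n6}; fixed.
Sat(E[crit U AF idle]) = {n2, n3, n5, n6}
n0 ∉ Sat(E[crit U AF idle]) = {n2, n3, n5, n6}, so the formula does not hold at n0.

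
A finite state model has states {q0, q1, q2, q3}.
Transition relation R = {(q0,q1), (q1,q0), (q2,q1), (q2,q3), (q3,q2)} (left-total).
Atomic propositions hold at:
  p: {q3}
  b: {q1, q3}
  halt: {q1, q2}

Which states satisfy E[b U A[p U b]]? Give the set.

A[p U b]: least fixpoint, start Z0 = Sat(b) = {q1, q3}, add states in Sat(p) with every successor in Z. Already a fixed point.
Sat(A[p U b]) = {q1, q3}
E[b U A[p U b]]: least fixpoint, start Z0 = Sat(A[p U b]) = {q1, q3}, add states in Sat(b) with some successor in Z. Already a fixed point.
Sat(E[b U A[p U b]]) = {q1, q3}

{q1, q3}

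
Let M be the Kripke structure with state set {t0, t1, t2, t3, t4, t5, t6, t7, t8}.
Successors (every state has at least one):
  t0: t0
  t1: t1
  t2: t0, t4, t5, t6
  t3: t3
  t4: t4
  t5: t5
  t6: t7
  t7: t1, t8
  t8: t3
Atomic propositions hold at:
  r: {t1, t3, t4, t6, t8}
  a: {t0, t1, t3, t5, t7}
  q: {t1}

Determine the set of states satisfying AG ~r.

{t0, t5}

Sat(~r) = {t0, t2, t5, t7}
AG ~r: greatest fixpoint, start Z0 = {t0, t2, t5, t7}, keep only states in Sat with every successor in Z. Z1 = {t0, t5}; fixed.
Sat(AG ~r) = {t0, t5}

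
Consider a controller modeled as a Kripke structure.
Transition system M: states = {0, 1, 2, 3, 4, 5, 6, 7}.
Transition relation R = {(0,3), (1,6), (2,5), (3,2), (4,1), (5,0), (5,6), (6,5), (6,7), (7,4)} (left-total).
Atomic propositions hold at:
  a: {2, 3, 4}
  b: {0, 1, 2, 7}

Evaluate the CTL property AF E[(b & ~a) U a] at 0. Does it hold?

Sat(~a) = {0, 1, 5, 6, 7}
Sat(b & ~a) = {0, 1, 7}
E[(b & ~a) U a]: least fixpoint, start Z0 = Sat(a) = {2, 3, 4}, add states in Sat(b & ~a) with some successor in Z. Z1 = {0, 2, 3, 4, 7}; fixed.
Sat(E[(b & ~a) U a]) = {0, 2, 3, 4, 7}
AF E[(b & ~a) U a]: least fixpoint, start Z0 = {0, 2, 3, 4, 7}, add states with every successor in Z. Already a fixed point.
Sat(AF E[(b & ~a) U a]) = {0, 2, 3, 4, 7}
0 ∈ Sat(AF E[(b & ~a) U a]) = {0, 2, 3, 4, 7}, so the formula holds at 0.

Yes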